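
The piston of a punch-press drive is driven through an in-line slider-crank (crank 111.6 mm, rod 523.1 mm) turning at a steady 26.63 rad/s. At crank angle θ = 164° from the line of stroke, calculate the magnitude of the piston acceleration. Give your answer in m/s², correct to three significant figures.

61.7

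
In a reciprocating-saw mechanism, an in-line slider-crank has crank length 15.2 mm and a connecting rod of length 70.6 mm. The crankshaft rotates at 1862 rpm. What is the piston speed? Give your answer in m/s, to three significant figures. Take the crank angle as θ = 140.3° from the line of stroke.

1.58

ω = 2π·1862/60 = 195 rad/s
For an in-line slider-crank, x = r cosθ + √(L² − r² sin²θ), so v = −rω sinθ·[1 + r cosθ/√(L² − r² sin²θ)].
With r = 0.0152 m, L = 0.0706 m, θ = 140.3°: √(L² − r² sin²θ) = 0.069929 m.
v = −0.0152·195·0.63877·[1 + 0.0152·-0.76940/0.069929] = -1.5766 m/s.
|v| = 1.5766 m/s.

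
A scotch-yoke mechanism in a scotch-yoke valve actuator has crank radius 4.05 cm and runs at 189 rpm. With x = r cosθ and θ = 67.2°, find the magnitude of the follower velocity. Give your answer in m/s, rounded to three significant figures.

ω = 19.79 rad/s (from 189 rpm).
x = r cosθ ⇒ ẋ = −rω sinθ.
|v| = rω|sinθ| = 0.0405·19.79·|sin 67.2°| = 0.73894 m/s.

0.739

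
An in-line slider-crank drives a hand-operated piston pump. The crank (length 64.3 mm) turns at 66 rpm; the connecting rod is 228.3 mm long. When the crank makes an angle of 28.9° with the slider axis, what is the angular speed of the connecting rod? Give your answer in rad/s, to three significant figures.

ω = 6.912 rad/s (converted from 66 rpm).
The rod makes angle φ with the slider axis where L sinφ = r sinθ; differentiating, L cosφ·φ̇ = r ω cosθ.
L cosφ = √(L² − r² sin²θ) = 0.22618 m.
|ω_rod| = r ω |cosθ| / √(L² − r² sin²θ) = 0.0643·6.912·0.87546/0.22618 = 1.7202 rad/s.

1.72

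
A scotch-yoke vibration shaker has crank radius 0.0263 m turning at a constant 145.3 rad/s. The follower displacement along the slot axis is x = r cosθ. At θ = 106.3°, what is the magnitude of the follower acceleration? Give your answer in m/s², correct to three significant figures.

ω = 145.3 rad/s
x = r cosθ ⇒ ẍ = −rω² cosθ (ω constant).
|a| = rω²|cosθ| = 0.0263·(145.3)²·|cos 106.3°| = 155.84 m/s².

156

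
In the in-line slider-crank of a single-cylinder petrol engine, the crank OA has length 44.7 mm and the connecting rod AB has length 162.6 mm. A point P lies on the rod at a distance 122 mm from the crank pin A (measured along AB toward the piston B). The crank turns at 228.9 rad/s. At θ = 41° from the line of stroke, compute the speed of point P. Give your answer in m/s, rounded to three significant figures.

ω = 228.9 rad/s.  Crank-pin speed |V_A| = rω = 10.232 m/s, perpendicular to OA.
Rod angle: sinφ = −(r/L) sinθ ⇒ φ = -10.390°; ω_rod = −rω cosθ/√(L²−r²sin²θ) = -48.283 rad/s.
V_P = V_A + ω_rod × AP, with AP = 0.122 m along the rod.
Components: V_Px = −rω sinθ − a·ω_rod·sinφ = -7.7751 m/s;  V_Py = rω cosθ + a·ω_rod·cosφ = +1.9281 m/s.
|V_P| = √(V_Px² + V_Py²) = 8.0106 m/s.

8.01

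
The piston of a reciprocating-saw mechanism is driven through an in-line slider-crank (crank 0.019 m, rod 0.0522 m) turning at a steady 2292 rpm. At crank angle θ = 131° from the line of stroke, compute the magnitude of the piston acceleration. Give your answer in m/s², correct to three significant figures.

ω = 2π·2292/60 = 240 rad/s
x(θ) = r cosθ + √(L² − r² sin²θ); with ω constant, a = ω²·d²x/dθ².
d²x/dθ² = −r cosθ − r²(cos2θ)/√u − r⁴ sin²2θ/(4u^{3/2}),  u = L² − r² sin²θ = 0.00251922 m².
Substituting r = 0.019 m, L = 0.0522 m, θ = 131°: d²x/dθ² = +0.013213 m.
a = ω²·d²x/dθ² = (240)²·(+0.013213) = +761.21 m/s²;  |a| = 761.21 m/s².

761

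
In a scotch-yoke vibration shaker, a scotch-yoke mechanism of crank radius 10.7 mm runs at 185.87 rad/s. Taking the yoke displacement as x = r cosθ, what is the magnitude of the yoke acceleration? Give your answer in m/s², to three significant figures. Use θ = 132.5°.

ω = 185.9 rad/s
x = r cosθ ⇒ ẍ = −rω² cosθ (ω constant).
|a| = rω²|cosθ| = 0.0107·(185.9)²·|cos 132.5°| = 249.74 m/s².

250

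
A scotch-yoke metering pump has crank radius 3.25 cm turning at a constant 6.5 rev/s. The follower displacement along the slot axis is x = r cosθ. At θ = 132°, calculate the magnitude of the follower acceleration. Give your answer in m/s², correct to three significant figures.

36.3

ω = 40.84 rad/s (from 6.5 rev/s).
x = r cosθ ⇒ ẍ = −rω² cosθ (ω constant).
|a| = rω²|cosθ| = 0.0325·(40.84)²·|cos 132°| = 36.273 m/s².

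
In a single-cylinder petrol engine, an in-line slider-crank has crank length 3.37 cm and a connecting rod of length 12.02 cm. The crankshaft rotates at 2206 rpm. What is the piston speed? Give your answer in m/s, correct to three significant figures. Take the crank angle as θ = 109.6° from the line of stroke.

ω = 2π·2206/60 = 231 rad/s
For an in-line slider-crank, x = r cosθ + √(L² − r² sin²θ), so v = −rω sinθ·[1 + r cosθ/√(L² − r² sin²θ)].
With r = 0.0337 m, L = 0.1202 m, θ = 109.6°: √(L² − r² sin²θ) = 0.11593 m.
v = −0.0337·231·0.94206·[1 + 0.0337·-0.33545/0.11593] = -6.6189 m/s.
|v| = 6.6189 m/s.

6.62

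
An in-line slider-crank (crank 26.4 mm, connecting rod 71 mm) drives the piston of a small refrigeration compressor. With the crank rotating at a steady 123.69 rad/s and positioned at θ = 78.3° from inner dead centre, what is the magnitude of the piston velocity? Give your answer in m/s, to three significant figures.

ω = 123.7 rad/s
For an in-line slider-crank, x = r cosθ + √(L² − r² sin²θ), so v = −rω sinθ·[1 + r cosθ/√(L² − r² sin²θ)].
With r = 0.0264 m, L = 0.071 m, θ = 78.3°: √(L² − r² sin²θ) = 0.066126 m.
v = −0.0264·123.7·0.97922·[1 + 0.0264·0.20279/0.066126] = -3.4564 m/s.
|v| = 3.4564 m/s.

3.46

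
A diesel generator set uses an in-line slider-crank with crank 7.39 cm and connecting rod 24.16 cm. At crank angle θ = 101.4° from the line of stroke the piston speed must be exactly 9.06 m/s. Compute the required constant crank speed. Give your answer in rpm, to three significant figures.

For an in-line slider-crank, |v_piston| = rω|sinθ|·[1 + r cosθ/√(L² − r² sin²θ)].
With r = 0.0739 m, L = 0.2416 m, θ = 101.4°: the bracketed kinematic factor |dx/dθ| = 0.067851 m.
ω = v/|dx/dθ| = 9.06/0.067851 = 133.53 rad/s.
N = 60ω/(2π) = 1275.1 rpm.

1280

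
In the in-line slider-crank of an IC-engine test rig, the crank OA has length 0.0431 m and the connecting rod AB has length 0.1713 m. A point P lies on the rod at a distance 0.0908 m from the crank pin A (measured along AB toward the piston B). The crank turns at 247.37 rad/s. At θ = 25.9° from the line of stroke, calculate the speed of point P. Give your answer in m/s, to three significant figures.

ω = 247.4 rad/s.  Crank-pin speed |V_A| = rω = 10.662 m/s, perpendicular to OA.
Rod angle: sinφ = −(r/L) sinθ ⇒ φ = -6.310°; ω_rod = −rω cosθ/√(L²−r²sin²θ) = -56.329 rad/s.
V_P = V_A + ω_rod × AP, with AP = 0.0908 m along the rod.
Components: V_Px = −rω sinθ − a·ω_rod·sinφ = -5.2191 m/s;  V_Py = rω cosθ + a·ω_rod·cosφ = +4.507 m/s.
|V_P| = √(V_Px² + V_Py²) = 6.8959 m/s.

6.90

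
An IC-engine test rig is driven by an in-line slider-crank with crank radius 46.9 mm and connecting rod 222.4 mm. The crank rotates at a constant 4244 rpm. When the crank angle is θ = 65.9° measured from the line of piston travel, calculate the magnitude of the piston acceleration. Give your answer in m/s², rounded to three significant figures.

2470

ω = 2π·4244/60 = 444.4 rad/s
x(θ) = r cosθ + √(L² − r² sin²θ); with ω constant, a = ω²·d²x/dθ².
d²x/dθ² = −r cosθ − r²(cos2θ)/√u − r⁴ sin²2θ/(4u^{3/2}),  u = L² − r² sin²θ = 0.0476289 m².
Substituting r = 0.0469 m, L = 0.2224 m, θ = 65.9°: d²x/dθ² = -0.012497 m.
a = ω²·d²x/dθ² = (444.4)²·(-0.012497) = -2468.5 m/s²;  |a| = 2468.5 m/s².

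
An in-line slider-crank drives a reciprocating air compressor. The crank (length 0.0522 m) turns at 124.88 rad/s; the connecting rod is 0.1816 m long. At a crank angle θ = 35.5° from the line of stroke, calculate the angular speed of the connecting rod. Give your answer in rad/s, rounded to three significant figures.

ω = 124.9 rad/s
The rod makes angle φ with the slider axis where L sinφ = r sinθ; differentiating, L cosφ·φ̇ = r ω cosθ.
L cosφ = √(L² − r² sin²θ) = 0.17905 m.
|ω_rod| = r ω |cosθ| / √(L² − r² sin²θ) = 0.0522·124.9·0.81412/0.17905 = 29.639 rad/s.

29.6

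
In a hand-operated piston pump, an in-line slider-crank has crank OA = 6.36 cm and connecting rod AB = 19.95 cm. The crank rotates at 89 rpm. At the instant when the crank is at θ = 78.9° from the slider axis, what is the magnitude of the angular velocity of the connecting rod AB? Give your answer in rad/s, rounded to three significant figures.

ω = 9.32 rad/s (converted from 89 rpm).
The rod makes angle φ with the slider axis where L sinφ = r sinθ; differentiating, L cosφ·φ̇ = r ω cosθ.
L cosφ = √(L² − r² sin²θ) = 0.18949 m.
|ω_rod| = r ω |cosθ| / √(L² − r² sin²θ) = 0.0636·9.32·0.19252/0.18949 = 0.60225 rad/s.

0.602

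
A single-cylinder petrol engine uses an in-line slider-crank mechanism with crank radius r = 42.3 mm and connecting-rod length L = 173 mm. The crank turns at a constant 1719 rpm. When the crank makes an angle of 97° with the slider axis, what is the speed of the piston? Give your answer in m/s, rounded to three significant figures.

7.33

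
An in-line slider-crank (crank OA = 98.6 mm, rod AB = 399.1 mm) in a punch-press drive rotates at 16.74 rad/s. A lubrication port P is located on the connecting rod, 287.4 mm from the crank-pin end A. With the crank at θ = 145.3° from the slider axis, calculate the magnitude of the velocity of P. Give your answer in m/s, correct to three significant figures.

ω = 16.74 rad/s.  Crank-pin speed |V_A| = rω = 1.6506 m/s, perpendicular to OA.
Rod angle: sinφ = −(r/L) sinθ ⇒ φ = -8.085°; ω_rod = −rω cosθ/√(L²−r²sin²θ) = +3.4343 rad/s.
V_P = V_A + ω_rod × AP, with AP = 0.2874 m along the rod.
Components: V_Px = −rω sinθ − a·ω_rod·sinφ = -0.80081 m/s;  V_Py = rω cosθ + a·ω_rod·cosφ = -0.3798 m/s.
|V_P| = √(V_Px² + V_Py²) = 0.88631 m/s.

0.886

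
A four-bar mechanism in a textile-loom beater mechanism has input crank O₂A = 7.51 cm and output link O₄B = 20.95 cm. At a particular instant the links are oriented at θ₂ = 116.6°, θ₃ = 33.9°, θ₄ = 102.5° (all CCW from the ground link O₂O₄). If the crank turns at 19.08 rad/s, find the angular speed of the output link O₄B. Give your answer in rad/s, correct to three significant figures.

7.29

ω₂ = 19.08 rad/s
Differentiating the loop-closure r₂e^{iθ₂}+r₃e^{iθ₃}=r₁+r₄e^{iθ₄} gives r₂ω₂e^{iθ₂}+r₃ω₃e^{iθ₃}=r₄ω₄e^{iθ₄}.
Eliminating the other unknown: ω₄ = r₂ω₂ sin(θ₂−θ₃) / [r₄ sin(θ₄−θ₃)].
Numerator sine = +0.99189; denominator sine = +0.93106.
Result = 0.0751·19.08·(+0.99189) / (0.2095·(+0.93106)) = +7.2866 rad/s; magnitude 7.2866 rad/s.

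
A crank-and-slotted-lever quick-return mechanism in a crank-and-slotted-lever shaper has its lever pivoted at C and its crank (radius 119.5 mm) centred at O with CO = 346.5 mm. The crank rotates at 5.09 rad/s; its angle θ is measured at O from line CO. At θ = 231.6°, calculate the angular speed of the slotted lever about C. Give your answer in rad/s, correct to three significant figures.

ω = 5.09 rad/s
Crank pin A relative to C: A = (d + r cosθ, r sinθ); lever angle φ = atan2(r sinθ, d + r cosθ).
Differentiating tanφ: φ̇ = rω(d cosθ + r)/(d² + r² + 2dr cosθ).
d² + r² + 2dr cosθ = |CA|² = 0.0829031 m²;  d cosθ + r = -0.095728 m.
|ω_lever| = |0.1195·5.09·-0.095728| / 0.0829031 = 0.70235 rad/s.

0.702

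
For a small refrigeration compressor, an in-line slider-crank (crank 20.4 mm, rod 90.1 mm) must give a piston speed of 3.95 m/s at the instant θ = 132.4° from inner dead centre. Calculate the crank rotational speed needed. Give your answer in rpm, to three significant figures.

2960

For an in-line slider-crank, |v_piston| = rω|sinθ|·[1 + r cosθ/√(L² − r² sin²θ)].
With r = 0.0204 m, L = 0.0901 m, θ = 132.4°: the bracketed kinematic factor |dx/dθ| = 0.012732 m.
ω = v/|dx/dθ| = 3.95/0.012732 = 310.25 rad/s.
N = 60ω/(2π) = 2962.7 rpm.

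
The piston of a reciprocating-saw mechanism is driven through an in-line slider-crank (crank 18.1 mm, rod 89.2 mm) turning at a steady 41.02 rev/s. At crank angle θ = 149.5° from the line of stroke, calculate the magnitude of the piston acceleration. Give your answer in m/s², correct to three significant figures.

915

ω = 2π·41 = 257.7 rad/s
x(θ) = r cosθ + √(L² − r² sin²θ); with ω constant, a = ω²·d²x/dθ².
d²x/dθ² = −r cosθ − r²(cos2θ)/√u − r⁴ sin²2θ/(4u^{3/2}),  u = L² − r² sin²θ = 0.00787225 m².
Substituting r = 0.0181 m, L = 0.0892 m, θ = 149.5°: d²x/dθ² = +0.013776 m.
a = ω²·d²x/dθ² = (257.7)²·(+0.013776) = +915.11 m/s²;  |a| = 915.11 m/s².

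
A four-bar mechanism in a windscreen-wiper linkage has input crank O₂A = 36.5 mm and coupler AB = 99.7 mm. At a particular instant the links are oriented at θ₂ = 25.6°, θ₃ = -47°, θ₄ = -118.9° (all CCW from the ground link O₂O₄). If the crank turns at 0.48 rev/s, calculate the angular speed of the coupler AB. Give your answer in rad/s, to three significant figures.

0.675

ω₂ = 3.016 rad/s (from 0.48 rev/s).
Differentiating the loop-closure r₂e^{iθ₂}+r₃e^{iθ₃}=r₁+r₄e^{iθ₄} gives r₂ω₂e^{iθ₂}+r₃ω₃e^{iθ₃}=r₄ω₄e^{iθ₄}.
Eliminating the other unknown: ω₃ = r₂ω₂ sin(θ₄−θ₂) / [r₃ sin(θ₃−θ₄)].
Numerator sine = -0.58070; denominator sine = +0.95052.
Result = 0.0365·3.016·(-0.58070) / (0.0997·(+0.95052)) = -0.67455 rad/s; magnitude 0.67455 rad/s.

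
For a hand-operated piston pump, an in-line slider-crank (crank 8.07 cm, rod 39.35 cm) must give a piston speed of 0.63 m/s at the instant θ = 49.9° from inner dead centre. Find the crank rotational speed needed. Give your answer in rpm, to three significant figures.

86.0

For an in-line slider-crank, |v_piston| = rω|sinθ|·[1 + r cosθ/√(L² − r² sin²θ)].
With r = 0.0807 m, L = 0.3935 m, θ = 49.9°: the bracketed kinematic factor |dx/dθ| = 0.069986 m.
ω = v/|dx/dθ| = 0.63/0.069986 = 9.0018 rad/s.
N = 60ω/(2π) = 85.961 rpm.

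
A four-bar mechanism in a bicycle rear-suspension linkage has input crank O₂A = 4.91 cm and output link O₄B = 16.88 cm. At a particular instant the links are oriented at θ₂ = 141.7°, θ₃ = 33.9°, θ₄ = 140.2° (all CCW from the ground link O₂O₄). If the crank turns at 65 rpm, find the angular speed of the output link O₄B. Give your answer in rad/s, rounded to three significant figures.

1.96

ω₂ = 6.807 rad/s (from 65 rpm).
Differentiating the loop-closure r₂e^{iθ₂}+r₃e^{iθ₃}=r₁+r₄e^{iθ₄} gives r₂ω₂e^{iθ₂}+r₃ω₃e^{iθ₃}=r₄ω₄e^{iθ₄}.
Eliminating the other unknown: ω₄ = r₂ω₂ sin(θ₂−θ₃) / [r₄ sin(θ₄−θ₃)].
Numerator sine = +0.95213; denominator sine = +0.95981.
Result = 0.0491·6.807·(+0.95213) / (0.1688·(+0.95981)) = +1.9641 rad/s; magnitude 1.9641 rad/s.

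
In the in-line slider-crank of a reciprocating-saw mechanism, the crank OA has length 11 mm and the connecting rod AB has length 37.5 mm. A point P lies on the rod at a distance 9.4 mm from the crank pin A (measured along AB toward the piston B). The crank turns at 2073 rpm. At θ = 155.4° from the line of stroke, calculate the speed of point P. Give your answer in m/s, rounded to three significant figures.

1.87

ω = 217.1 rad/s.  Crank-pin speed |V_A| = rω = 2.3879 m/s, perpendicular to OA.
Rod angle: sinφ = −(r/L) sinθ ⇒ φ = -7.014°; ω_rod = −rω cosθ/√(L²−r²sin²θ) = +58.335 rad/s.
V_P = V_A + ω_rod × AP, with AP = 0.0094 m along the rod.
Components: V_Px = −rω sinθ − a·ω_rod·sinφ = -0.92709 m/s;  V_Py = rω cosθ + a·ω_rod·cosφ = -1.6269 m/s.
|V_P| = √(V_Px² + V_Py²) = 1.8725 m/s.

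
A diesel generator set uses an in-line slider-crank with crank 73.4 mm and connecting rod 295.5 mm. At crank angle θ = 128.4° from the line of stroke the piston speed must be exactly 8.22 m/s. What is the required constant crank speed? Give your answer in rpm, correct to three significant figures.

1620

For an in-line slider-crank, |v_piston| = rω|sinθ|·[1 + r cosθ/√(L² − r² sin²θ)].
With r = 0.0734 m, L = 0.2955 m, θ = 128.4°: the bracketed kinematic factor |dx/dθ| = 0.048475 m.
ω = v/|dx/dθ| = 8.22/0.048475 = 169.57 rad/s.
N = 60ω/(2π) = 1619.3 rpm.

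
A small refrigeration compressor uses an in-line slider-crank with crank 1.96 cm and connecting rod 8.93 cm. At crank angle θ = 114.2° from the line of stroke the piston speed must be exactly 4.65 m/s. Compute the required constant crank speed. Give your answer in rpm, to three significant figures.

2730

For an in-line slider-crank, |v_piston| = rω|sinθ|·[1 + r cosθ/√(L² − r² sin²θ)].
With r = 0.0196 m, L = 0.0893 m, θ = 114.2°: the bracketed kinematic factor |dx/dθ| = 0.016236 m.
ω = v/|dx/dθ| = 4.65/0.016236 = 286.4 rad/s.
N = 60ω/(2π) = 2735 rpm.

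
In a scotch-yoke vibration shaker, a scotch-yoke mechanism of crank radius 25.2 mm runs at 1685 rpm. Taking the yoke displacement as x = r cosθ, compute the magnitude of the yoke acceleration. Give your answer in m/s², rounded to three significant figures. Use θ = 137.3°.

ω = 176.5 rad/s (from 1685 rpm).
x = r cosθ ⇒ ẍ = −rω² cosθ (ω constant).
|a| = rω²|cosθ| = 0.0252·(176.5)²·|cos 137.3°| = 576.63 m/s².

577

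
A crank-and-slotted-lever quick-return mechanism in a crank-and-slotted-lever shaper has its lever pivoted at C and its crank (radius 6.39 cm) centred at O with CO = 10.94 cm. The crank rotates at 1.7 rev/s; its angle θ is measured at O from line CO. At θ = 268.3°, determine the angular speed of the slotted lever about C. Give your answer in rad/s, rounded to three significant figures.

ω = 10.68 rad/s (from 1.7 rev/s).
Crank pin A relative to C: A = (d + r cosθ, r sinθ); lever angle φ = atan2(r sinθ, d + r cosθ).
Differentiating tanφ: φ̇ = rω(d cosθ + r)/(d² + r² + 2dr cosθ).
d² + r² + 2dr cosθ = |CA|² = 0.0156368 m²;  d cosθ + r = +0.060655 m.
|ω_lever| = |0.0639·10.68·+0.060655| / 0.0156368 = 2.6476 rad/s.

2.65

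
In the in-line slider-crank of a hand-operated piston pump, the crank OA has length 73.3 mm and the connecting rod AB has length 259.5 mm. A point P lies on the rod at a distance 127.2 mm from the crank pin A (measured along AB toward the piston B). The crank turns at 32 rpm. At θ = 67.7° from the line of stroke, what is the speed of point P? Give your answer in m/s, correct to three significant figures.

0.244

ω = 3.351 rad/s.  Crank-pin speed |V_A| = rω = 0.24563 m/s, perpendicular to OA.
Rod angle: sinφ = −(r/L) sinθ ⇒ φ = -15.150°; ω_rod = −rω cosθ/√(L²−r²sin²θ) = -0.37211 rad/s.
V_P = V_A + ω_rod × AP, with AP = 0.1272 m along the rod.
Components: V_Px = −rω sinθ − a·ω_rod·sinφ = -0.23963 m/s;  V_Py = rω cosθ + a·ω_rod·cosφ = +0.047519 m/s.
|V_P| = √(V_Px² + V_Py²) = 0.2443 m/s.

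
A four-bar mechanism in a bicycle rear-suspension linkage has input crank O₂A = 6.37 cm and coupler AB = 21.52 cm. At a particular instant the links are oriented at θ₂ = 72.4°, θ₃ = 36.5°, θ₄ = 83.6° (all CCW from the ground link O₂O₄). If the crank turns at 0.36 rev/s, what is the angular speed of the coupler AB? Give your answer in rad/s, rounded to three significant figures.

0.178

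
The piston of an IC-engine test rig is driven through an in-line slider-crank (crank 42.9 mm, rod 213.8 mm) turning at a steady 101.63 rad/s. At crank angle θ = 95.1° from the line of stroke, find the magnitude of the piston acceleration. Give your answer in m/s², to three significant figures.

129

ω = 101.6 rad/s
x(θ) = r cosθ + √(L² − r² sin²θ); with ω constant, a = ω²·d²x/dθ².
d²x/dθ² = −r cosθ − r²(cos2θ)/√u − r⁴ sin²2θ/(4u^{3/2}),  u = L² − r² sin²θ = 0.0438846 m².
Substituting r = 0.0429 m, L = 0.2138 m, θ = 95.1°: d²x/dθ² = +0.012457 m.
a = ω²·d²x/dθ² = (101.6)²·(+0.012457) = +128.67 m/s²;  |a| = 128.67 m/s².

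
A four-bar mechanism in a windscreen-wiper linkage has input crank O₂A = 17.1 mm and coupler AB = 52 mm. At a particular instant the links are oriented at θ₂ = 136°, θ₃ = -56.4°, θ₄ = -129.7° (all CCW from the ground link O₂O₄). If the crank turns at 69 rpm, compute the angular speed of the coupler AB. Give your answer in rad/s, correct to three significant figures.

ω₂ = 7.226 rad/s (from 69 rpm).
Differentiating the loop-closure r₂e^{iθ₂}+r₃e^{iθ₃}=r₁+r₄e^{iθ₄} gives r₂ω₂e^{iθ₂}+r₃ω₃e^{iθ₃}=r₄ω₄e^{iθ₄}.
Eliminating the other unknown: ω₃ = r₂ω₂ sin(θ₄−θ₂) / [r₃ sin(θ₃−θ₄)].
Numerator sine = +0.99719; denominator sine = +0.95782.
Result = 0.0171·7.226·(+0.99719) / (0.052·(+0.95782)) = +2.4738 rad/s; magnitude 2.4738 rad/s.

2.47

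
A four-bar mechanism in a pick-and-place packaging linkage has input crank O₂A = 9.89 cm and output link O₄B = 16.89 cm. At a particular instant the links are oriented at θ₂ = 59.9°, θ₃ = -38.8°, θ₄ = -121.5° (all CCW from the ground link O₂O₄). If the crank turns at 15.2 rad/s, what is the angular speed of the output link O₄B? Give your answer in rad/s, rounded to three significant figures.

8.87

ω₂ = 15.2 rad/s
Differentiating the loop-closure r₂e^{iθ₂}+r₃e^{iθ₃}=r₁+r₄e^{iθ₄} gives r₂ω₂e^{iθ₂}+r₃ω₃e^{iθ₃}=r₄ω₄e^{iθ₄}.
Eliminating the other unknown: ω₄ = r₂ω₂ sin(θ₂−θ₃) / [r₄ sin(θ₄−θ₃)].
Numerator sine = +0.98849; denominator sine = -0.99189.
Result = 0.0989·15.2·(+0.98849) / (0.1689·(-0.99189)) = -8.8699 rad/s; magnitude 8.8699 rad/s.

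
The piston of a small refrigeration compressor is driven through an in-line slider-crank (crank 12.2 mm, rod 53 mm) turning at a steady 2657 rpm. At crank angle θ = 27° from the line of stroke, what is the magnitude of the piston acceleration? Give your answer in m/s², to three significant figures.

972

ω = 2π·2657/60 = 278.2 rad/s
x(θ) = r cosθ + √(L² − r² sin²θ); with ω constant, a = ω²·d²x/dθ².
d²x/dθ² = −r cosθ − r²(cos2θ)/√u − r⁴ sin²2θ/(4u^{3/2}),  u = L² − r² sin²θ = 0.00277832 m².
Substituting r = 0.0122 m, L = 0.053 m, θ = 27°: d²x/dθ² = -0.012555 m.
a = ω²·d²x/dθ² = (278.2)²·(-0.012555) = -971.96 m/s²;  |a| = 971.96 m/s².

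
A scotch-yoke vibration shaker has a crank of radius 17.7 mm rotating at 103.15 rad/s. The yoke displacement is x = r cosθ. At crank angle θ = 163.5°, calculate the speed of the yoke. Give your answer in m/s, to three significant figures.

ω = 103.2 rad/s
x = r cosθ ⇒ ẋ = −rω sinθ.
|v| = rω|sinθ| = 0.0177·103.2·|sin 163.5°| = 0.51854 m/s.

0.519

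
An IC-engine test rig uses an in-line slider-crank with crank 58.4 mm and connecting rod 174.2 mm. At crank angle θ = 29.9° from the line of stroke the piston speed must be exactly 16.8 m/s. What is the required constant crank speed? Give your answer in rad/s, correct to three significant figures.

446

For an in-line slider-crank, |v_piston| = rω|sinθ|·[1 + r cosθ/√(L² − r² sin²θ)].
With r = 0.0584 m, L = 0.1742 m, θ = 29.9°: the bracketed kinematic factor |dx/dθ| = 0.037693 m.
ω = v/|dx/dθ| = 16.8/0.037693 = 445.71 rad/s.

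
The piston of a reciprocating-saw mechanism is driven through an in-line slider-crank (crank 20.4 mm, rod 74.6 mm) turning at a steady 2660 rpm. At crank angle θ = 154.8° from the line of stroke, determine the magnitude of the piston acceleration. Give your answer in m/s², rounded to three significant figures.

ω = 2π·2660/60 = 278.6 rad/s
x(θ) = r cosθ + √(L² − r² sin²θ); with ω constant, a = ω²·d²x/dθ².
d²x/dθ² = −r cosθ − r²(cos2θ)/√u − r⁴ sin²2θ/(4u^{3/2}),  u = L² − r² sin²θ = 0.00548972 m².
Substituting r = 0.0204 m, L = 0.0746 m, θ = 154.8°: d²x/dθ² = +0.014815 m.
a = ω²·d²x/dθ² = (278.6)²·(+0.014815) = +1149.5 m/s²;  |a| = 1149.5 m/s².

1150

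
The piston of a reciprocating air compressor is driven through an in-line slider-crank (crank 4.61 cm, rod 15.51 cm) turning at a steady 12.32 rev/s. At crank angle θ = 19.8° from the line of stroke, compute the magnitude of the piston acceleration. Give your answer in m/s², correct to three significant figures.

324

ω = 2π·12.3 = 77.41 rad/s
x(θ) = r cosθ + √(L² − r² sin²θ); with ω constant, a = ω²·d²x/dθ².
d²x/dθ² = −r cosθ − r²(cos2θ)/√u − r⁴ sin²2θ/(4u^{3/2}),  u = L² − r² sin²θ = 0.0238122 m².
Substituting r = 0.0461 m, L = 0.1551 m, θ = 19.8°: d²x/dθ² = -0.054111 m.
a = ω²·d²x/dθ² = (77.41)²·(-0.054111) = -324.24 m/s²;  |a| = 324.24 m/s².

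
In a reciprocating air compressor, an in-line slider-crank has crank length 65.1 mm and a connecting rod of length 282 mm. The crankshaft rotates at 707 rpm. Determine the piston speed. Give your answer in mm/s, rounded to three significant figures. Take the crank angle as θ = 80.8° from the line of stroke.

ω = 2π·707/60 = 74.04 rad/s
For an in-line slider-crank, x = r cosθ + √(L² − r² sin²θ), so v = −rω sinθ·[1 + r cosθ/√(L² − r² sin²θ)].
With r = 0.0651 m, L = 0.282 m, θ = 80.8°: √(L² − r² sin²θ) = 0.27458 m.
v = −0.0651·74.04·0.98714·[1 + 0.0651·0.15988/0.27458] = -4.9381 m/s.
|v| = 4.9381 m/s = 4938.1 mm/s.

4940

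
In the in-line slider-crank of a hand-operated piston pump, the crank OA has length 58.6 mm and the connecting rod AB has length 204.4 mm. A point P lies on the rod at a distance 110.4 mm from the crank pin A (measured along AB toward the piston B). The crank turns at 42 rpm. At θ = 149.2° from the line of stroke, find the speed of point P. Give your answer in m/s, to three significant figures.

0.153

ω = 4.398 rad/s.  Crank-pin speed |V_A| = rω = 0.25774 m/s, perpendicular to OA.
Rod angle: sinφ = −(r/L) sinθ ⇒ φ = -8.441°; ω_rod = −rω cosθ/√(L²−r²sin²θ) = +1.095 rad/s.
V_P = V_A + ω_rod × AP, with AP = 0.1104 m along the rod.
Components: V_Px = −rω sinθ − a·ω_rod·sinφ = -0.11423 m/s;  V_Py = rω cosθ + a·ω_rod·cosφ = -0.10181 m/s.
|V_P| = √(V_Px² + V_Py²) = 0.15301 m/s.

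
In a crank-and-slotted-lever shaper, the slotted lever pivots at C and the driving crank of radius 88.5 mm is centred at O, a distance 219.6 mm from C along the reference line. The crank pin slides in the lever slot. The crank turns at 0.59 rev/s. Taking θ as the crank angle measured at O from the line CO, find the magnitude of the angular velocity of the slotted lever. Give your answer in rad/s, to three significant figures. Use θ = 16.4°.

ω = 3.707 rad/s (from 0.59 rev/s).
Crank pin A relative to C: A = (d + r cosθ, r sinθ); lever angle φ = atan2(r sinθ, d + r cosθ).
Differentiating tanφ: φ̇ = rω(d cosθ + r)/(d² + r² + 2dr cosθ).
d² + r² + 2dr cosθ = |CA|² = 0.0933442 m²;  d cosθ + r = +0.29917 m.
|ω_lever| = |0.0885·3.707·+0.29917| / 0.0933442 = 1.0515 rad/s.

1.05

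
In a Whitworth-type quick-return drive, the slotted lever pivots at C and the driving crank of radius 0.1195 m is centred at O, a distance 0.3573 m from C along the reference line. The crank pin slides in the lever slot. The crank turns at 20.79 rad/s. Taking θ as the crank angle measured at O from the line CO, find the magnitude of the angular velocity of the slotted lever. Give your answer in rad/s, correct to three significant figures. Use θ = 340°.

ω = 20.79 rad/s
Crank pin A relative to C: A = (d + r cosθ, r sinθ); lever angle φ = atan2(r sinθ, d + r cosθ).
Differentiating tanφ: φ̇ = rω(d cosθ + r)/(d² + r² + 2dr cosθ).
d² + r² + 2dr cosθ = |CA|² = 0.222188 m²;  d cosθ + r = +0.45525 m.
|ω_lever| = |0.1195·20.79·+0.45525| / 0.222188 = 5.0904 rad/s.

5.09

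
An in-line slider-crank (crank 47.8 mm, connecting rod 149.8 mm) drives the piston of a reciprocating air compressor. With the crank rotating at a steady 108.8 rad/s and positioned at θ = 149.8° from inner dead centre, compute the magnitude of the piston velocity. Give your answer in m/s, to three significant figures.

1.89

ω = 108.8 rad/s
For an in-line slider-crank, x = r cosθ + √(L² − r² sin²θ), so v = −rω sinθ·[1 + r cosθ/√(L² − r² sin²θ)].
With r = 0.0478 m, L = 0.1498 m, θ = 149.8°: √(L² − r² sin²θ) = 0.14786 m.
v = −0.0478·108.8·0.50302·[1 + 0.0478·-0.86427/0.14786] = -1.8851 m/s.
|v| = 1.8851 m/s.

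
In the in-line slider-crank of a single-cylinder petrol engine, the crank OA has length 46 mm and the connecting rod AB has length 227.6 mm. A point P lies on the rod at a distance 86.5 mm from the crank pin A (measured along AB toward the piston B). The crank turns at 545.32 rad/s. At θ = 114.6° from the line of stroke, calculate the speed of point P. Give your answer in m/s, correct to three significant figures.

ω = 545.3 rad/s.  Crank-pin speed |V_A| = rω = 25.085 m/s, perpendicular to OA.
Rod angle: sinφ = −(r/L) sinθ ⇒ φ = -10.589°; ω_rod = −rω cosθ/√(L²−r²sin²θ) = +46.675 rad/s.
V_P = V_A + ω_rod × AP, with AP = 0.0865 m along the rod.
Components: V_Px = −rω sinθ − a·ω_rod·sinφ = -22.066 m/s;  V_Py = rω cosθ + a·ω_rod·cosφ = -6.4737 m/s.
|V_P| = √(V_Px² + V_Py²) = 22.996 m/s.

23.0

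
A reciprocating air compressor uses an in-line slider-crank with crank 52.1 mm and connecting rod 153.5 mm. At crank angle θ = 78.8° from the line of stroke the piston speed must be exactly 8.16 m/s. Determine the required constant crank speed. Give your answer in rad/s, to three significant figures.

For an in-line slider-crank, |v_piston| = rω|sinθ|·[1 + r cosθ/√(L² − r² sin²θ)].
With r = 0.0521 m, L = 0.1535 m, θ = 78.8°: the bracketed kinematic factor |dx/dθ| = 0.054681 m.
ω = v/|dx/dθ| = 8.16/0.054681 = 149.23 rad/s.

149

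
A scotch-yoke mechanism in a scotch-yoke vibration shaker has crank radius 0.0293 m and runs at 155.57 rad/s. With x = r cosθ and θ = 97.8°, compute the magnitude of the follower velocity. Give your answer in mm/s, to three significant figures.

ω = 155.6 rad/s
x = r cosθ ⇒ ẋ = −rω sinθ.
|v| = rω|sinθ| = 0.0293·155.6·|sin 97.8°| = 4.516 m/s = 4516 mm/s.

4520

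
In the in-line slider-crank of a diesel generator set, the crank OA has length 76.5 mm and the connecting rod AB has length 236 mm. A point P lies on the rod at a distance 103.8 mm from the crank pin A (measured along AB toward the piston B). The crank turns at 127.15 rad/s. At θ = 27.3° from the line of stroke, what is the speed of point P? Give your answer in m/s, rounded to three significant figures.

6.98

ω = 127.2 rad/s.  Crank-pin speed |V_A| = rω = 9.727 m/s, perpendicular to OA.
Rod angle: sinφ = −(r/L) sinθ ⇒ φ = -8.550°; ω_rod = −rω cosθ/√(L²−r²sin²θ) = -37.037 rad/s.
V_P = V_A + ω_rod × AP, with AP = 0.1038 m along the rod.
Components: V_Px = −rω sinθ − a·ω_rod·sinφ = -5.0328 m/s;  V_Py = rω cosθ + a·ω_rod·cosφ = +4.8419 m/s.
|V_P| = √(V_Px² + V_Py²) = 6.9838 m/s.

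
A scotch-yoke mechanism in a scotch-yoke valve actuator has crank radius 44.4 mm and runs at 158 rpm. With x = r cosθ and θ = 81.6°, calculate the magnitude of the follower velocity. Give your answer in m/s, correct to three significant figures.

0.727

ω = 16.55 rad/s (from 158 rpm).
x = r cosθ ⇒ ẋ = −rω sinθ.
|v| = rω|sinθ| = 0.0444·16.55·|sin 81.6°| = 0.72675 m/s.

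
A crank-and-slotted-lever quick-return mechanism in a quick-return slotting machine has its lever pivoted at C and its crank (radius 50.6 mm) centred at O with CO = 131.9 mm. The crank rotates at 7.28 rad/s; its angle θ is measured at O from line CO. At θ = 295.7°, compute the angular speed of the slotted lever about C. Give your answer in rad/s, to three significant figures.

1.54

ω = 7.28 rad/s
Crank pin A relative to C: A = (d + r cosθ, r sinθ); lever angle φ = atan2(r sinθ, d + r cosθ).
Differentiating tanφ: φ̇ = rω(d cosθ + r)/(d² + r² + 2dr cosθ).
d² + r² + 2dr cosθ = |CA|² = 0.0257466 m²;  d cosθ + r = +0.1078 m.
|ω_lever| = |0.0506·7.28·+0.1078| / 0.0257466 = 1.5423 rad/s.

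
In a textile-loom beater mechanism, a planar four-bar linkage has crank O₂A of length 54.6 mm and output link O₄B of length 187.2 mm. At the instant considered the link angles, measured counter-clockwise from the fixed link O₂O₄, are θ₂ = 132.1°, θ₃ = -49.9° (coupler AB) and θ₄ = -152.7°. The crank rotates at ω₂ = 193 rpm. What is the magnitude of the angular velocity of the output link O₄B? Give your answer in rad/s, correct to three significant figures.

ω₂ = 20.21 rad/s (from 193 rpm).
Differentiating the loop-closure r₂e^{iθ₂}+r₃e^{iθ₃}=r₁+r₄e^{iθ₄} gives r₂ω₂e^{iθ₂}+r₃ω₃e^{iθ₃}=r₄ω₄e^{iθ₄}.
Eliminating the other unknown: ω₄ = r₂ω₂ sin(θ₂−θ₃) / [r₄ sin(θ₄−θ₃)].
Numerator sine = -0.03490; denominator sine = -0.97515.
Result = 0.0546·20.21·(-0.03490) / (0.1872·(-0.97515)) = +0.21097 rad/s; magnitude 0.21097 rad/s.

0.211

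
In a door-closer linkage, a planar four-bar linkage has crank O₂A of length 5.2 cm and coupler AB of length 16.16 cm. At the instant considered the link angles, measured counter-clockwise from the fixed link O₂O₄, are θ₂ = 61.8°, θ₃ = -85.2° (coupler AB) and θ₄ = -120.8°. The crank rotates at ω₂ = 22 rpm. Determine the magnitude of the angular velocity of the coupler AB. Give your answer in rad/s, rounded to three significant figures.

0.0578

ω₂ = 2.304 rad/s (from 22 rpm).
Differentiating the loop-closure r₂e^{iθ₂}+r₃e^{iθ₃}=r₁+r₄e^{iθ₄} gives r₂ω₂e^{iθ₂}+r₃ω₃e^{iθ₃}=r₄ω₄e^{iθ₄}.
Eliminating the other unknown: ω₃ = r₂ω₂ sin(θ₄−θ₂) / [r₃ sin(θ₃−θ₄)].
Numerator sine = +0.04536; denominator sine = +0.58212.
Result = 0.052·2.304·(+0.04536) / (0.1616·(+0.58212)) = +0.05777 rad/s; magnitude 0.05777 rad/s.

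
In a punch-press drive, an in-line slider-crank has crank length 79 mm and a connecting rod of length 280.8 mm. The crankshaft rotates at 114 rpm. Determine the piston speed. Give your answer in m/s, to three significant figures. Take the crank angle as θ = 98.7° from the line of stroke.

0.891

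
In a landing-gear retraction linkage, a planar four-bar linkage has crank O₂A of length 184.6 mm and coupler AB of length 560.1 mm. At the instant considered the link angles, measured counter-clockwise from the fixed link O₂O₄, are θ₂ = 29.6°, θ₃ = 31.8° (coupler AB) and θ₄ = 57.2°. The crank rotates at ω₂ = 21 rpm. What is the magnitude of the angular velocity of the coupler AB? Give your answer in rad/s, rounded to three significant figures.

ω₂ = 2.199 rad/s (from 21 rpm).
Differentiating the loop-closure r₂e^{iθ₂}+r₃e^{iθ₃}=r₁+r₄e^{iθ₄} gives r₂ω₂e^{iθ₂}+r₃ω₃e^{iθ₃}=r₄ω₄e^{iθ₄}.
Eliminating the other unknown: ω₃ = r₂ω₂ sin(θ₄−θ₂) / [r₃ sin(θ₃−θ₄)].
Numerator sine = +0.46330; denominator sine = -0.42894.
Result = 0.1846·2.199·(+0.46330) / (0.5601·(-0.42894)) = -0.78285 rad/s; magnitude 0.78285 rad/s.

0.783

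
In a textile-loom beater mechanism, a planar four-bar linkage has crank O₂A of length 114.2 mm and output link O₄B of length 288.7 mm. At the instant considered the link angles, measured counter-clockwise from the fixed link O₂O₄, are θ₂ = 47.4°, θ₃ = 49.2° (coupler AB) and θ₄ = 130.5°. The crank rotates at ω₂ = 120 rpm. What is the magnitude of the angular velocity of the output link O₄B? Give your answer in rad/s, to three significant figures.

ω₂ = 12.57 rad/s (from 120 rpm).
Differentiating the loop-closure r₂e^{iθ₂}+r₃e^{iθ₃}=r₁+r₄e^{iθ₄} gives r₂ω₂e^{iθ₂}+r₃ω₃e^{iθ₃}=r₄ω₄e^{iθ₄}.
Eliminating the other unknown: ω₄ = r₂ω₂ sin(θ₂−θ₃) / [r₄ sin(θ₄−θ₃)].
Numerator sine = -0.03141; denominator sine = +0.98849.
Result = 0.1142·12.57·(-0.03141) / (0.2887·(+0.98849)) = -0.15796 rad/s; magnitude 0.15796 rad/s.

0.158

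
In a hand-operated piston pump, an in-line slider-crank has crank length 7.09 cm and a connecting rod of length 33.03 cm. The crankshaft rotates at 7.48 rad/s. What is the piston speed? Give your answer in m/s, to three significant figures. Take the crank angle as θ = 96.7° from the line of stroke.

0.513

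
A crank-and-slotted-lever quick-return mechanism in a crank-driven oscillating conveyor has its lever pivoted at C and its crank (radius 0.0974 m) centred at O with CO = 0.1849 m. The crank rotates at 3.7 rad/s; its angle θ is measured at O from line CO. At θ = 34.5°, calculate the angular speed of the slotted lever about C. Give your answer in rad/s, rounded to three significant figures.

ω = 3.7 rad/s
Crank pin A relative to C: A = (d + r cosθ, r sinθ); lever angle φ = atan2(r sinθ, d + r cosθ).
Differentiating tanφ: φ̇ = rω(d cosθ + r)/(d² + r² + 2dr cosθ).
d² + r² + 2dr cosθ = |CA|² = 0.0733586 m²;  d cosθ + r = +0.24978 m.
|ω_lever| = |0.0974·3.7·+0.24978| / 0.0733586 = 1.2271 rad/s.

1.23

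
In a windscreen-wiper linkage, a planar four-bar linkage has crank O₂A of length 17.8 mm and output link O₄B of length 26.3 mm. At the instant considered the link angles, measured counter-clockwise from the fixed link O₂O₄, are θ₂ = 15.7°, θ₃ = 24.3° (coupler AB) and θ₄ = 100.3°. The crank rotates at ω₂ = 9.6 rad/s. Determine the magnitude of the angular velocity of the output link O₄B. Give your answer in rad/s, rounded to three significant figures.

1.00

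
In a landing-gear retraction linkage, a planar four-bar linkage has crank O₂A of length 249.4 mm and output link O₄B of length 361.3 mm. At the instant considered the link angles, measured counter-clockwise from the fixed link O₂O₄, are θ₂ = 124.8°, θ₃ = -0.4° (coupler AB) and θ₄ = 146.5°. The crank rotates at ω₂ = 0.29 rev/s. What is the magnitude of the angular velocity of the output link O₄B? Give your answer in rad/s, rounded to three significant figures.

ω₂ = 1.822 rad/s (from 0.29 rev/s).
Differentiating the loop-closure r₂e^{iθ₂}+r₃e^{iθ₃}=r₁+r₄e^{iθ₄} gives r₂ω₂e^{iθ₂}+r₃ω₃e^{iθ₃}=r₄ω₄e^{iθ₄}.
Eliminating the other unknown: ω₄ = r₂ω₂ sin(θ₂−θ₃) / [r₄ sin(θ₄−θ₃)].
Numerator sine = +0.81714; denominator sine = +0.54610.
Result = 0.2494·1.822·(+0.81714) / (0.3613·(+0.54610)) = +1.8821 rad/s; magnitude 1.8821 rad/s.

1.88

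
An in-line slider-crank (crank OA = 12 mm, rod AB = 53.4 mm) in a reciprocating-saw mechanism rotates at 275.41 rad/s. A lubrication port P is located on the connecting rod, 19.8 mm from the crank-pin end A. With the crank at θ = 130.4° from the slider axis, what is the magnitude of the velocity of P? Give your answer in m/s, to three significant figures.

ω = 275.4 rad/s.  Crank-pin speed |V_A| = rω = 3.3049 m/s, perpendicular to OA.
Rod angle: sinφ = −(r/L) sinθ ⇒ φ = -9.854°; ω_rod = −rω cosθ/√(L²−r²sin²θ) = +40.713 rad/s.
V_P = V_A + ω_rod × AP, with AP = 0.0198 m along the rod.
Components: V_Px = −rω sinθ − a·ω_rod·sinφ = -2.3789 m/s;  V_Py = rω cosθ + a·ω_rod·cosφ = -1.3478 m/s.
|V_P| = √(V_Px² + V_Py²) = 2.7341 m/s.

2.73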